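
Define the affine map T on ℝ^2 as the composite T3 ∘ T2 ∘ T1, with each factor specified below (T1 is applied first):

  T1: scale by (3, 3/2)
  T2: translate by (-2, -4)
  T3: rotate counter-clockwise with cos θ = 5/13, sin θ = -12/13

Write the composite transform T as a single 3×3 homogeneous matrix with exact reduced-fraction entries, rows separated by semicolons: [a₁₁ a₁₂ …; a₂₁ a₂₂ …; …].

T = [15/13 18/13 -58/13; -36/13 15/26 4/13; 0 0 1]

T1 = [3 0 0; 0 3/2 0; 0 0 1]
T2·T1 = [3 0 -2; 0 3/2 -4; 0 0 1]
T3·…·T1 = [15/13 18/13 -58/13; -36/13 15/26 4/13; 0 0 1]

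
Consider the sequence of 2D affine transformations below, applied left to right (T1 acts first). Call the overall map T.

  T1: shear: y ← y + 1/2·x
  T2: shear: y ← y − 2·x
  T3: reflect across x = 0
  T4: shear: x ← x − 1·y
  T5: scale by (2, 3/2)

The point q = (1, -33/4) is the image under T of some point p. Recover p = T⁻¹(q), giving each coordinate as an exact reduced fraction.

T1 = [1 0 0; 1/2 1 0; 0 0 1]
T2·T1 = [1 0 0; -3/2 1 0; 0 0 1]
T3·…·T1 = [-1 0 0; -3/2 1 0; 0 0 1]
T4·…·T1 = [1/2 -1 0; -3/2 1 0; 0 0 1]
T5·…·T1 = [1 -2 0; -9/4 3/2 0; 0 0 1]
det M = -3; M⁻¹ = [-1/2 -2/3 0; -3/4 -1/3 0; 0 0 1]
M⁻¹ · (1, -33/4)ᵀ = (5, 2)ᵀ

p = (5, 2)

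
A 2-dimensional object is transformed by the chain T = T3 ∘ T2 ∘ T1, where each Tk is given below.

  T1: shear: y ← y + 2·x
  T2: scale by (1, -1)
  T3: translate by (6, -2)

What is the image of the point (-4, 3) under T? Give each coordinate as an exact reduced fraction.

T1 shear: y ← y + 2·x: (-4, 3) → (-4, -5)
T2 scale by (1, -1): (-4, -5) → (-4, 5)
T3 translate by (6, -2): (-4, 5) → (2, 3)

T(p) = (2, 3)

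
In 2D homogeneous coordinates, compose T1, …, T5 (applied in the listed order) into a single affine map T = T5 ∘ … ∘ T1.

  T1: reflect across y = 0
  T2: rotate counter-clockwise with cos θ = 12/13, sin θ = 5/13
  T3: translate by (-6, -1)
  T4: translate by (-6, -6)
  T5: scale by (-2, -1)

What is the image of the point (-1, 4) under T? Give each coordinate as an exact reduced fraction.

T1 reflect across y = 0: (-1, 4) → (-1, -4)
T2 rotate counter-clockwise with cos θ = 12/13, sin θ = 5/13: (-1, -4) → (8/13, -53/13)
T3 translate by (-6, -1): (8/13, -53/13) → (-70/13, -66/13)
T4 translate by (-6, -6): (-70/13, -66/13) → (-148/13, -144/13)
T5 scale by (-2, -1): (-148/13, -144/13) → (296/13, 144/13)

T(p) = (296/13, 144/13)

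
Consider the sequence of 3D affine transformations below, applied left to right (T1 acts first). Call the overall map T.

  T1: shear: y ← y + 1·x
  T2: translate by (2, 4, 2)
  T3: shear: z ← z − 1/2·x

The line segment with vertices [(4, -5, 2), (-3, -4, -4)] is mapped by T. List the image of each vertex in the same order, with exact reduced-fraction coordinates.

T1 shear: y ← y + 1·x: (4, -5, 2) → (4, -1, 2); (-3, -4, -4) → (-3, -7, -4)
T2 translate by (2, 4, 2): (4, -1, 2) → (6, 3, 4); (-3, -7, -4) → (-1, -3, -2)
T3 shear: z ← z − 1/2·x: (6, 3, 4) → (6, 3, 1); (-1, -3, -2) → (-1, -3, -3/2)

image vertices: (6, 3, 1), (-1, -3, -3/2)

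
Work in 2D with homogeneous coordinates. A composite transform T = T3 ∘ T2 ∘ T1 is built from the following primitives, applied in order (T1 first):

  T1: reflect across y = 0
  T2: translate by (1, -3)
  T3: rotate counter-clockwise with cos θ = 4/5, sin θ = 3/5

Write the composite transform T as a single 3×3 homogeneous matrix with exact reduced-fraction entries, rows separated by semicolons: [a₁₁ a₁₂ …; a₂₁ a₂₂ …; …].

T1 = [1 0 0; 0 -1 0; 0 0 1]
T2·T1 = [1 0 1; 0 -1 -3; 0 0 1]
T3·…·T1 = [4/5 3/5 13/5; 3/5 -4/5 -9/5; 0 0 1]

T = [4/5 3/5 13/5; 3/5 -4/5 -9/5; 0 0 1]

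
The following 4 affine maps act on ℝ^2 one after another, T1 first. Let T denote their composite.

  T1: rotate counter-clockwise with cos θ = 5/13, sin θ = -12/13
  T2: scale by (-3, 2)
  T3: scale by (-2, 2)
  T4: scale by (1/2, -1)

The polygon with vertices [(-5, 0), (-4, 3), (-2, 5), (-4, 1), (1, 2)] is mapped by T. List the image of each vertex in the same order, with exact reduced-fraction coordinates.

image vertices: (-75/13, -240/13), (48/13, -252/13), (150/13, -196/13), (-24/13, -212/13), (87/13, 8/13)

T1 rotate counter-clockwise with cos θ = 5/13, sin θ = -12/13: (-5, 0) → (-25/13, 60/13); (-4, 3) → (16/13, 63/13); (-2, 5) → (50/13, 49/13); (-4, 1) → (-8/13, 53/13); (1, 2) → (29/13, -2/13)
T2 scale by (-3, 2): (-25/13, 60/13) → (75/13, 120/13); (16/13, 63/13) → (-48/13, 126/13); (50/13, 49/13) → (-150/13, 98/13); (-8/13, 53/13) → (24/13, 106/13); (29/13, -2/13) → (-87/13, -4/13)
T3 scale by (-2, 2): (75/13, 120/13) → (-150/13, 240/13); (-48/13, 126/13) → (96/13, 252/13); (-150/13, 98/13) → (300/13, 196/13); (24/13, 106/13) → (-48/13, 212/13); (-87/13, -4/13) → (174/13, -8/13)
T4 scale by (1/2, -1): (-150/13, 240/13) → (-75/13, -240/13); (96/13, 252/13) → (48/13, -252/13); (300/13, 196/13) → (150/13, -196/13); (-48/13, 212/13) → (-24/13, -212/13); (174/13, -8/13) → (87/13, 8/13)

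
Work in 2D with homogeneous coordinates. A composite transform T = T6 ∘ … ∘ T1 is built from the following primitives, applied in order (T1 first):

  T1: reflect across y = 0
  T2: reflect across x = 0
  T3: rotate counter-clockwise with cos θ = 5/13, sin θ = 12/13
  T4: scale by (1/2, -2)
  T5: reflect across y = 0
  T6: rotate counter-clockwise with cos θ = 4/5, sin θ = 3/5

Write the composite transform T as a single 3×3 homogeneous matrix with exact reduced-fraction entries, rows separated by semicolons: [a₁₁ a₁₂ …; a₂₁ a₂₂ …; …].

T1 = [1 0 0; 0 -1 0; 0 0 1]
T2·T1 = [-1 0 0; 0 -1 0; 0 0 1]
T3·…·T1 = [-5/13 12/13 0; -12/13 -5/13 0; 0 0 1]
T4·…·T1 = [-5/26 6/13 0; 24/13 10/13 0; 0 0 1]
T5·…·T1 = [-5/26 6/13 0; -24/13 -10/13 0; 0 0 1]
T6·…·T1 = [62/65 54/65 0; -207/130 -22/65 0; 0 0 1]

T = [62/65 54/65 0; -207/130 -22/65 0; 0 0 1]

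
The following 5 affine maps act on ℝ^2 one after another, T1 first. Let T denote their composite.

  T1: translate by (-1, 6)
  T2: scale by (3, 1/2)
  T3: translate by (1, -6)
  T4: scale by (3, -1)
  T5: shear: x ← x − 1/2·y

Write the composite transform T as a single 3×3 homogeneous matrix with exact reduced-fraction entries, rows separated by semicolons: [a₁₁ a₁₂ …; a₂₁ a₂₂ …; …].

T = [9 1/4 -15/2; 0 -1/2 3; 0 0 1]

T1 = [1 0 -1; 0 1 6; 0 0 1]
T2·T1 = [3 0 -3; 0 1/2 3; 0 0 1]
T3·…·T1 = [3 0 -2; 0 1/2 -3; 0 0 1]
T4·…·T1 = [9 0 -6; 0 -1/2 3; 0 0 1]
T5·…·T1 = [9 1/4 -15/2; 0 -1/2 3; 0 0 1]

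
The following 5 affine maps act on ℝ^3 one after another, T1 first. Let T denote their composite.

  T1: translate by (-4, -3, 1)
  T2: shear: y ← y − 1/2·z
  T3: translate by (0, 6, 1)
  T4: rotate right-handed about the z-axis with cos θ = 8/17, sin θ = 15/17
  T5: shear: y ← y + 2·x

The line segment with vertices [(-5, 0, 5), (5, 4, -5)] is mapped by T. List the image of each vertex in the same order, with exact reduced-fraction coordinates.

T1 translate by (-4, -3, 1): (-5, 0, 5) → (-9, -3, 6); (5, 4, -5) → (1, 1, -4)
T2 shear: y ← y − 1/2·z: (-9, -3, 6) → (-9, -6, 6); (1, 1, -4) → (1, 3, -4)
T3 translate by (0, 6, 1): (-9, -6, 6) → (-9, 0, 7); (1, 3, -4) → (1, 9, -3)
T4 rotate right-handed about the z-axis with cos θ = 8/17, sin θ = 15/17: (-9, 0, 7) → (-72/17, -135/17, 7); (1, 9, -3) → (-127/17, 87/17, -3)
T5 shear: y ← y + 2·x: (-72/17, -135/17, 7) → (-72/17, -279/17, 7); (-127/17, 87/17, -3) → (-127/17, -167/17, -3)

image vertices: (-72/17, -279/17, 7), (-127/17, -167/17, -3)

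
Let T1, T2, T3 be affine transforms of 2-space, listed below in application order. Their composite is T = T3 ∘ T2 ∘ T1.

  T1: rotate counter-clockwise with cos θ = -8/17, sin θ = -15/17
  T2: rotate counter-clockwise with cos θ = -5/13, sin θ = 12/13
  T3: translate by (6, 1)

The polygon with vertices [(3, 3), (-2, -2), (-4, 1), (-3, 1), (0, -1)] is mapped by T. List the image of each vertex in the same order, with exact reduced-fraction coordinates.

image vertices: (2049/221, 818/221), (844/221, -177/221), (467/221, 525/221), (687/221, 504/221), (1305/221, 1/221)

T1 rotate counter-clockwise with cos θ = -8/17, sin θ = -15/17: (3, 3) → (21/17, -69/17); (-2, -2) → (-14/17, 46/17); (-4, 1) → (47/17, 52/17); (-3, 1) → (39/17, 37/17); (0, -1) → (-15/17, 8/17)
T2 rotate counter-clockwise with cos θ = -5/13, sin θ = 12/13: (21/17, -69/17) → (723/221, 597/221); (-14/17, 46/17) → (-482/221, -398/221); (47/17, 52/17) → (-859/221, 304/221); (39/17, 37/17) → (-639/221, 283/221); (-15/17, 8/17) → (-21/221, -220/221)
T3 translate by (6, 1): (723/221, 597/221) → (2049/221, 818/221); (-482/221, -398/221) → (844/221, -177/221); (-859/221, 304/221) → (467/221, 525/221); (-639/221, 283/221) → (687/221, 504/221); (-21/221, -220/221) → (1305/221, 1/221)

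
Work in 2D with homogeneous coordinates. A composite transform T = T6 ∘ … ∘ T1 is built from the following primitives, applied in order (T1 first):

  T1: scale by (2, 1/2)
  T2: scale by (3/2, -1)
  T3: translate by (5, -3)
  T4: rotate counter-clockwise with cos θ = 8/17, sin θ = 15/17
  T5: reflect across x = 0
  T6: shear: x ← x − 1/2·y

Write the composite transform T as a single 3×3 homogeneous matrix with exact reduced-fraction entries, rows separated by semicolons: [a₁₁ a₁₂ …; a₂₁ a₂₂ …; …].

T1 = [2 0 0; 0 1/2 0; 0 0 1]
T2·T1 = [3 0 0; 0 -1/2 0; 0 0 1]
T3·…·T1 = [3 0 5; 0 -1/2 -3; 0 0 1]
T4·…·T1 = [24/17 15/34 5; 45/17 -4/17 3; 0 0 1]
T5·…·T1 = [-24/17 -15/34 -5; 45/17 -4/17 3; 0 0 1]
T6·…·T1 = [-93/34 -11/34 -13/2; 45/17 -4/17 3; 0 0 1]

T = [-93/34 -11/34 -13/2; 45/17 -4/17 3; 0 0 1]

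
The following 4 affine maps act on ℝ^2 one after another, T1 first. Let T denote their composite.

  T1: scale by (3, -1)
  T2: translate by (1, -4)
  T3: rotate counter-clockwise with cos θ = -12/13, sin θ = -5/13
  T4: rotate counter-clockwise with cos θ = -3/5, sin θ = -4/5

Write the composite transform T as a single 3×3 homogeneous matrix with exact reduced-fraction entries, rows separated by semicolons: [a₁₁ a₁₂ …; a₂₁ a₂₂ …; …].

T = [48/65 63/65 268/65; 189/65 -16/65 -1/65; 0 0 1]

T1 = [3 0 0; 0 -1 0; 0 0 1]
T2·T1 = [3 0 1; 0 -1 -4; 0 0 1]
T3·…·T1 = [-36/13 -5/13 -32/13; -15/13 12/13 43/13; 0 0 1]
T4·…·T1 = [48/65 63/65 268/65; 189/65 -16/65 -1/65; 0 0 1]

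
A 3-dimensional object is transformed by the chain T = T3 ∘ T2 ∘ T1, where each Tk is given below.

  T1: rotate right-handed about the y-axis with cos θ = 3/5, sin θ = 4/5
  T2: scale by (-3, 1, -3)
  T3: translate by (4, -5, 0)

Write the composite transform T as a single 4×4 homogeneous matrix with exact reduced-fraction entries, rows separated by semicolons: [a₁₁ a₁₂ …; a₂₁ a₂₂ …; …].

T1 = [3/5 0 4/5 0; 0 1 0 0; -4/5 0 3/5 0; 0 0 0 1]
T2·T1 = [-9/5 0 -12/5 0; 0 1 0 0; 12/5 0 -9/5 0; 0 0 0 1]
T3·…·T1 = [-9/5 0 -12/5 4; 0 1 0 -5; 12/5 0 -9/5 0; 0 0 0 1]

T = [-9/5 0 -12/5 4; 0 1 0 -5; 12/5 0 -9/5 0; 0 0 0 1]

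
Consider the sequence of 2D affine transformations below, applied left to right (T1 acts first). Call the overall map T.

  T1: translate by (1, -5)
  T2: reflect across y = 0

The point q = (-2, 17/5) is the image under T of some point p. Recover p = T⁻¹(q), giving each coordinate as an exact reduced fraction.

T1 = [1 0 1; 0 1 -5; 0 0 1]
T2·T1 = [1 0 1; 0 -1 5; 0 0 1]
det M = -1; M⁻¹ = [1 0 -1; 0 -1 5; 0 0 1]
M⁻¹ · (-2, 17/5)ᵀ = (-3, 8/5)ᵀ

p = (-3, 8/5)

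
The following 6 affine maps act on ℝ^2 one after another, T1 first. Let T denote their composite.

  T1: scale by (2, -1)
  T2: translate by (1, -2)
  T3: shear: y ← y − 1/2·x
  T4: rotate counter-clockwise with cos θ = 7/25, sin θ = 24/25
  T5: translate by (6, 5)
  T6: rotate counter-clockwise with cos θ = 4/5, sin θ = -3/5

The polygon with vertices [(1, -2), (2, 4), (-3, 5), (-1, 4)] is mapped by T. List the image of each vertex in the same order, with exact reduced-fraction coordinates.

T1 scale by (2, -1): (1, -2) → (2, 2); (2, 4) → (4, -4); (-3, 5) → (-6, -5); (-1, 4) → (-2, -4)
T2 translate by (1, -2): (2, 2) → (3, 0); (4, -4) → (5, -6); (-6, -5) → (-5, -7); (-2, -4) → (-1, -6)
T3 shear: y ← y − 1/2·x: (3, 0) → (3, -3/2); (5, -6) → (5, -17/2); (-5, -7) → (-5, -9/2); (-1, -6) → (-1, -11/2)
T4 rotate counter-clockwise with cos θ = 7/25, sin θ = 24/25: (3, -3/2) → (57/25, 123/50); (5, -17/2) → (239/25, 121/50); (-5, -9/2) → (73/25, -303/50); (-1, -11/2) → (5, -5/2)
T5 translate by (6, 5): (57/25, 123/50) → (207/25, 373/50); (239/25, 121/50) → (389/25, 371/50); (73/25, -303/50) → (223/25, -53/50); (5, -5/2) → (11, 5/2)
T6 rotate counter-clockwise with cos θ = 4/5, sin θ = -3/5: (207/25, 373/50) → (111/10, 1); (389/25, 371/50) → (169/10, -17/5); (223/25, -53/50) → (13/2, -31/5); (11, 5/2) → (103/10, -23/5)

image vertices: (111/10, 1), (169/10, -17/5), (13/2, -31/5), (103/10, -23/5)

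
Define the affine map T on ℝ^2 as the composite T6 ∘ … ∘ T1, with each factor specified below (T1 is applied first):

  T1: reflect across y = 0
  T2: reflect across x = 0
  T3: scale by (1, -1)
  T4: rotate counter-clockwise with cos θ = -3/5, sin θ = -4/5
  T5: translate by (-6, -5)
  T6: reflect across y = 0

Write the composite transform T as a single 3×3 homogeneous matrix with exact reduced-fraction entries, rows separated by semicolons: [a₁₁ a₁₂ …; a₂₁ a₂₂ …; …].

T1 = [1 0 0; 0 -1 0; 0 0 1]
T2·T1 = [-1 0 0; 0 -1 0; 0 0 1]
T3·…·T1 = [-1 0 0; 0 1 0; 0 0 1]
T4·…·T1 = [3/5 4/5 0; 4/5 -3/5 0; 0 0 1]
T5·…·T1 = [3/5 4/5 -6; 4/5 -3/5 -5; 0 0 1]
T6·…·T1 = [3/5 4/5 -6; -4/5 3/5 5; 0 0 1]

T = [3/5 4/5 -6; -4/5 3/5 5; 0 0 1]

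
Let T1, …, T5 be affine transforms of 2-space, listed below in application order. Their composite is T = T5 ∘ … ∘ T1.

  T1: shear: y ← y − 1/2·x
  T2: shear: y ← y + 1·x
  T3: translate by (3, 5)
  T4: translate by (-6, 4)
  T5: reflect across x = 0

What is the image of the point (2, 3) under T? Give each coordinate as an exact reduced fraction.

T1 shear: y ← y − 1/2·x: (2, 3) → (2, 2)
T2 shear: y ← y + 1·x: (2, 2) → (2, 4)
T3 translate by (3, 5): (2, 4) → (5, 9)
T4 translate by (-6, 4): (5, 9) → (-1, 13)
T5 reflect across x = 0: (-1, 13) → (1, 13)

T(p) = (1, 13)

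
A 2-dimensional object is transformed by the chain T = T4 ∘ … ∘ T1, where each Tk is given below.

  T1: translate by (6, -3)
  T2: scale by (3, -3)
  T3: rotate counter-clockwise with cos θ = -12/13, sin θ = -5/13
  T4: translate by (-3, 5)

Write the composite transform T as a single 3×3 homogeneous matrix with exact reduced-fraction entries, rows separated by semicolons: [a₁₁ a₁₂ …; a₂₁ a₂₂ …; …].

T1 = [1 0 6; 0 1 -3; 0 0 1]
T2·T1 = [3 0 18; 0 -3 9; 0 0 1]
T3·…·T1 = [-36/13 -15/13 -171/13; -15/13 36/13 -198/13; 0 0 1]
T4·…·T1 = [-36/13 -15/13 -210/13; -15/13 36/13 -133/13; 0 0 1]

T = [-36/13 -15/13 -210/13; -15/13 36/13 -133/13; 0 0 1]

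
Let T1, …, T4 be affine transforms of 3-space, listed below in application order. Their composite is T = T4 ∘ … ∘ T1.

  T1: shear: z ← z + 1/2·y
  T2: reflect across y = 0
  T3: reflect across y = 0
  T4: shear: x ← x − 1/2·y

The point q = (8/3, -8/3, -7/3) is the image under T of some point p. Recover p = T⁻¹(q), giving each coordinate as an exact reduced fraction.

T1 = [1 0 0 0; 0 1 0 0; 0 1/2 1 0; 0 0 0 1]
T2·T1 = [1 0 0 0; 0 -1 0 0; 0 1/2 1 0; 0 0 0 1]
T3·…·T1 = [1 0 0 0; 0 1 0 0; 0 1/2 1 0; 0 0 0 1]
T4·…·T1 = [1 -1/2 0 0; 0 1 0 0; 0 1/2 1 0; 0 0 0 1]
det M = 1; M⁻¹ = [1 1/2 0 0; 0 1 0 0; 0 -1/2 1 0; 0 0 0 1]
M⁻¹ · (8/3, -8/3, -7/3)ᵀ = (4/3, -8/3, -1)ᵀ

p = (4/3, -8/3, -1)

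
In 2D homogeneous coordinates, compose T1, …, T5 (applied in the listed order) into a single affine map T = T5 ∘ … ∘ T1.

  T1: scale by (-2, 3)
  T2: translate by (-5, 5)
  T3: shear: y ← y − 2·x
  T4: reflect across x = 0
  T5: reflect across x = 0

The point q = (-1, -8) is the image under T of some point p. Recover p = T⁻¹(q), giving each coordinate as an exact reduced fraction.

T1 = [-2 0 0; 0 3 0; 0 0 1]
T2·T1 = [-2 0 -5; 0 3 5; 0 0 1]
T3·…·T1 = [-2 0 -5; 4 3 15; 0 0 1]
T4·…·T1 = [2 0 5; 4 3 15; 0 0 1]
T5·…·T1 = [-2 0 -5; 4 3 15; 0 0 1]
det M = -6; M⁻¹ = [-1/2 0 -5/2; 2/3 1/3 -5/3; 0 0 1]
M⁻¹ · (-1, -8)ᵀ = (-2, -5)ᵀ

p = (-2, -5)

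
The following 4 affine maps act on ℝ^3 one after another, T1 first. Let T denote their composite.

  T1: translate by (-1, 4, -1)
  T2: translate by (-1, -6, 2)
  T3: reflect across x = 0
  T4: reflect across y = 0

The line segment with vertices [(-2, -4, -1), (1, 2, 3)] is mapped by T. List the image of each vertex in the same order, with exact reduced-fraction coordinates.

image vertices: (4, 6, 0), (1, 0, 4)

T1 translate by (-1, 4, -1): (-2, -4, -1) → (-3, 0, -2); (1, 2, 3) → (0, 6, 2)
T2 translate by (-1, -6, 2): (-3, 0, -2) → (-4, -6, 0); (0, 6, 2) → (-1, 0, 4)
T3 reflect across x = 0: (-4, -6, 0) → (4, -6, 0); (-1, 0, 4) → (1, 0, 4)
T4 reflect across y = 0: (4, -6, 0) → (4, 6, 0); (1, 0, 4) → (1, 0, 4)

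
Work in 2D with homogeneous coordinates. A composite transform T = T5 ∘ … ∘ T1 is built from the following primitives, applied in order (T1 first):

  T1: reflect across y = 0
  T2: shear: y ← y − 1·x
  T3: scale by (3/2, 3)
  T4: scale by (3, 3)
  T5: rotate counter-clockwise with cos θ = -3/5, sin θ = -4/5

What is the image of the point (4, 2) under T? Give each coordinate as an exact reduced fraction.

T(p) = (-54, 18)

T1 reflect across y = 0: (4, 2) → (4, -2)
T2 shear: y ← y − 1·x: (4, -2) → (4, -6)
T3 scale by (3/2, 3): (4, -6) → (6, -18)
T4 scale by (3, 3): (6, -18) → (18, -54)
T5 rotate counter-clockwise with cos θ = -3/5, sin θ = -4/5: (18, -54) → (-54, 18)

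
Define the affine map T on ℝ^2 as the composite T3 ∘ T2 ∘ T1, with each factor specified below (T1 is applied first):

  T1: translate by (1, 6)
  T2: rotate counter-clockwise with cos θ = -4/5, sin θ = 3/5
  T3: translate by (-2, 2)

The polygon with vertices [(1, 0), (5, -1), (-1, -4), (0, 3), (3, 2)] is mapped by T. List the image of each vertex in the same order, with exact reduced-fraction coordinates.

T1 translate by (1, 6): (1, 0) → (2, 6); (5, -1) → (6, 5); (-1, -4) → (0, 2); (0, 3) → (1, 9); (3, 2) → (4, 8)
T2 rotate counter-clockwise with cos θ = -4/5, sin θ = 3/5: (2, 6) → (-26/5, -18/5); (6, 5) → (-39/5, -2/5); (0, 2) → (-6/5, -8/5); (1, 9) → (-31/5, -33/5); (4, 8) → (-8, -4)
T3 translate by (-2, 2): (-26/5, -18/5) → (-36/5, -8/5); (-39/5, -2/5) → (-49/5, 8/5); (-6/5, -8/5) → (-16/5, 2/5); (-31/5, -33/5) → (-41/5, -23/5); (-8, -4) → (-10, -2)

image vertices: (-36/5, -8/5), (-49/5, 8/5), (-16/5, 2/5), (-41/5, -23/5), (-10, -2)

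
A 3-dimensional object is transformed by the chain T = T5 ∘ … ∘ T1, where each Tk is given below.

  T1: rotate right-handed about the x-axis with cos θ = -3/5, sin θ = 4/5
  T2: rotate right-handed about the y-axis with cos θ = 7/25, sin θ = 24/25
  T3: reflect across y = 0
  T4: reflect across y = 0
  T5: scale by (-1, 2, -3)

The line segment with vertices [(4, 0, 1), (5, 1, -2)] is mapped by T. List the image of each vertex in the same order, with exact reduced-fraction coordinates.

image vertices: (-68/125, -8/5, 1503/125), (-83/25, 2, 318/25)

T1 rotate right-handed about the x-axis with cos θ = -3/5, sin θ = 4/5: (4, 0, 1) → (4, -4/5, -3/5); (5, 1, -2) → (5, 1, 2)
T2 rotate right-handed about the y-axis with cos θ = 7/25, sin θ = 24/25: (4, -4/5, -3/5) → (68/125, -4/5, -501/125); (5, 1, 2) → (83/25, 1, -106/25)
T3 reflect across y = 0: (68/125, -4/5, -501/125) → (68/125, 4/5, -501/125); (83/25, 1, -106/25) → (83/25, -1, -106/25)
T4 reflect across y = 0: (68/125, 4/5, -501/125) → (68/125, -4/5, -501/125); (83/25, -1, -106/25) → (83/25, 1, -106/25)
T5 scale by (-1, 2, -3): (68/125, -4/5, -501/125) → (-68/125, -8/5, 1503/125); (83/25, 1, -106/25) → (-83/25, 2, 318/25)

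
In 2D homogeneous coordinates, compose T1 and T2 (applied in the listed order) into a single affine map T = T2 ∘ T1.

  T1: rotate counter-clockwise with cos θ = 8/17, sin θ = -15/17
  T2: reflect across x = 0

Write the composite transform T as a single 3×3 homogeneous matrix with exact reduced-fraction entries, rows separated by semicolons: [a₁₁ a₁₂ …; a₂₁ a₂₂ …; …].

T = [-8/17 -15/17 0; -15/17 8/17 0; 0 0 1]

T1 = [8/17 15/17 0; -15/17 8/17 0; 0 0 1]
T2·T1 = [-8/17 -15/17 0; -15/17 8/17 0; 0 0 1]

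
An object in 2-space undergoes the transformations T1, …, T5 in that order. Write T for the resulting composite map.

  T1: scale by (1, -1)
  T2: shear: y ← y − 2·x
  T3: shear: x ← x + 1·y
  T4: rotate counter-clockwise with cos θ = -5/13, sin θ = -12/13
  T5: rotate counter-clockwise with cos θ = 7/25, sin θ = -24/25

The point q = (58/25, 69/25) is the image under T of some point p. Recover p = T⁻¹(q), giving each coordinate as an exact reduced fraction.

T1 = [1 0 0; 0 -1 0; 0 0 1]
T2·T1 = [1 0 0; -2 -1 0; 0 0 1]
T3·…·T1 = [-1 -1 0; -2 -1 0; 0 0 1]
T4·…·T1 = [-19/13 -7/13 0; 22/13 17/13 0; 0 0 1]
T5·…·T1 = [79/65 359/325 0; 122/65 287/325 0; 0 0 1]
det M = -1; M⁻¹ = [-287/325 359/325 0; 122/65 -79/65 0; 0 0 1]
M⁻¹ · (58/25, 69/25)ᵀ = (1, 1)ᵀ

p = (1, 1)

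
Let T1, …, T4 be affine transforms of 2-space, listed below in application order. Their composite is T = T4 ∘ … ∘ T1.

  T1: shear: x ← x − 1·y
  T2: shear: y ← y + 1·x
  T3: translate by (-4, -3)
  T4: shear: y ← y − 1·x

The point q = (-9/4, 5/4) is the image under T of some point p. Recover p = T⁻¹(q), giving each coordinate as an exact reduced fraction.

p = (2, 1/4)

T1 = [1 -1 0; 0 1 0; 0 0 1]
T2·T1 = [1 -1 0; 1 0 0; 0 0 1]
T3·…·T1 = [1 -1 -4; 1 0 -3; 0 0 1]
T4·…·T1 = [1 -1 -4; 0 1 1; 0 0 1]
det M = 1; M⁻¹ = [1 1 3; 0 1 -1; 0 0 1]
M⁻¹ · (-9/4, 5/4)ᵀ = (2, 1/4)ᵀ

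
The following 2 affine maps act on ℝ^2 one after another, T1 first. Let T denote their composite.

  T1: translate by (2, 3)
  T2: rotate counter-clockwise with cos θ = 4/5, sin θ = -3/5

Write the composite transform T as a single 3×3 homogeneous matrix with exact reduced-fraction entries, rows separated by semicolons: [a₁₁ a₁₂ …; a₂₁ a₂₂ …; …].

T = [4/5 3/5 17/5; -3/5 4/5 6/5; 0 0 1]

T1 = [1 0 2; 0 1 3; 0 0 1]
T2·T1 = [4/5 3/5 17/5; -3/5 4/5 6/5; 0 0 1]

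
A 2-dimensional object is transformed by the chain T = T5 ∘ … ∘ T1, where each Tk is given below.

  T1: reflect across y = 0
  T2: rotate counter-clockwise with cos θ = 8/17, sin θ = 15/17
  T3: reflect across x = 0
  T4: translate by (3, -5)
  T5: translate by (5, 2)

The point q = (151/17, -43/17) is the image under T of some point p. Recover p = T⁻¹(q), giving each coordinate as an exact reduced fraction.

T1 = [1 0 0; 0 -1 0; 0 0 1]
T2·T1 = [8/17 15/17 0; 15/17 -8/17 0; 0 0 1]
T3·…·T1 = [-8/17 -15/17 0; 15/17 -8/17 0; 0 0 1]
T4·…·T1 = [-8/17 -15/17 3; 15/17 -8/17 -5; 0 0 1]
T5·…·T1 = [-8/17 -15/17 8; 15/17 -8/17 -3; 0 0 1]
det M = 1; M⁻¹ = [-8/17 15/17 109/17; -15/17 -8/17 96/17; 0 0 1]
M⁻¹ · (151/17, -43/17)ᵀ = (0, -1)ᵀ

p = (0, -1)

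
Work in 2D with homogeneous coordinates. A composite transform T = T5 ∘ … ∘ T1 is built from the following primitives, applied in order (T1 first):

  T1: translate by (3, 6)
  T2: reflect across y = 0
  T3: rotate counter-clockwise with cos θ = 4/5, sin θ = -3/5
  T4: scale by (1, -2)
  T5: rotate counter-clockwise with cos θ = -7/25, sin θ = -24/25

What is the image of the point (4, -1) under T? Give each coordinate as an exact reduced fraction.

T1 translate by (3, 6): (4, -1) → (7, 5)
T2 reflect across y = 0: (7, 5) → (7, -5)
T3 rotate counter-clockwise with cos θ = 4/5, sin θ = -3/5: (7, -5) → (13/5, -41/5)
T4 scale by (1, -2): (13/5, -41/5) → (13/5, 82/5)
T5 rotate counter-clockwise with cos θ = -7/25, sin θ = -24/25: (13/5, 82/5) → (1877/125, -886/125)

T(p) = (1877/125, -886/125)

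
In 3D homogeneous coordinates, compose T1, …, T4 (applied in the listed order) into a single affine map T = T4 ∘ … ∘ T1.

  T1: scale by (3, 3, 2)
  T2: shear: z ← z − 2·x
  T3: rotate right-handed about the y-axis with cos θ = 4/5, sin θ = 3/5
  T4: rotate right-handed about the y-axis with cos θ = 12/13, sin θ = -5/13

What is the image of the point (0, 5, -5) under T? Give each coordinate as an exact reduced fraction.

T(p) = (-32/13, 15, -126/13)

T1 scale by (3, 3, 2): (0, 5, -5) → (0, 15, -10)
T2 shear: z ← z − 2·x: (0, 15, -10) → (0, 15, -10)
T3 rotate right-handed about the y-axis with cos θ = 4/5, sin θ = 3/5: (0, 15, -10) → (-6, 15, -8)
T4 rotate right-handed about the y-axis with cos θ = 12/13, sin θ = -5/13: (-6, 15, -8) → (-32/13, 15, -126/13)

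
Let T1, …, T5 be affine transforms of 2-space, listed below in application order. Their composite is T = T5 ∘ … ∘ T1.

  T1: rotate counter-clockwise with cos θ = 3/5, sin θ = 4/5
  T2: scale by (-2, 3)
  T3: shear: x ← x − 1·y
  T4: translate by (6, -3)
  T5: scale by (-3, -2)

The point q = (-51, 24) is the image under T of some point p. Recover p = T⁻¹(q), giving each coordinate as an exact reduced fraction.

p = (-3, -1)

T1 = [3/5 -4/5 0; 4/5 3/5 0; 0 0 1]
T2·T1 = [-6/5 8/5 0; 12/5 9/5 0; 0 0 1]
T3·…·T1 = [-18/5 -1/5 0; 12/5 9/5 0; 0 0 1]
T4·…·T1 = [-18/5 -1/5 6; 12/5 9/5 -3; 0 0 1]
T5·…·T1 = [54/5 3/5 -18; -24/5 -18/5 6; 0 0 1]
det M = -36; M⁻¹ = [1/10 1/60 17/10; -2/15 -3/10 -3/5; 0 0 1]
M⁻¹ · (-51, 24)ᵀ = (-3, -1)ᵀ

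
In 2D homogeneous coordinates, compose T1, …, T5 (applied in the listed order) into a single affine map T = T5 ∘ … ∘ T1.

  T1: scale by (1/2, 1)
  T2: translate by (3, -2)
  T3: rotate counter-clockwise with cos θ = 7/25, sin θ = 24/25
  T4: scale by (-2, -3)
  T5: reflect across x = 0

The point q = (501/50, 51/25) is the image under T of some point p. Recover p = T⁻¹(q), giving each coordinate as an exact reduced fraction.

T1 = [1/2 0 0; 0 1 0; 0 0 1]
T2·T1 = [1/2 0 3; 0 1 -2; 0 0 1]
T3·…·T1 = [7/50 -24/25 69/25; 12/25 7/25 58/25; 0 0 1]
T4·…·T1 = [-7/25 48/25 -138/25; -36/25 -21/25 -174/25; 0 0 1]
T5·…·T1 = [7/25 -48/25 138/25; -36/25 -21/25 -174/25; 0 0 1]
det M = -3; M⁻¹ = [7/25 -16/25 -6; -12/25 -7/75 2; 0 0 1]
M⁻¹ · (501/50, 51/25)ᵀ = (-9/2, -3)ᵀ

p = (-9/2, -3)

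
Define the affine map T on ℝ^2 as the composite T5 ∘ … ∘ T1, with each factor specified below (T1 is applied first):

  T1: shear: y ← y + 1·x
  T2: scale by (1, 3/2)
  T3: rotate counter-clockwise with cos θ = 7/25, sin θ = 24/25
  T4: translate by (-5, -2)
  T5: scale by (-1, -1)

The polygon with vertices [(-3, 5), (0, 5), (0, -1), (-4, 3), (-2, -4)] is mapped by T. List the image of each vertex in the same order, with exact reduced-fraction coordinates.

T1 shear: y ← y + 1·x: (-3, 5) → (-3, 2); (0, 5) → (0, 5); (0, -1) → (0, -1); (-4, 3) → (-4, -1); (-2, -4) → (-2, -6)
T2 scale by (1, 3/2): (-3, 2) → (-3, 3); (0, 5) → (0, 15/2); (0, -1) → (0, -3/2); (-4, -1) → (-4, -3/2); (-2, -6) → (-2, -9)
T3 rotate counter-clockwise with cos θ = 7/25, sin θ = 24/25: (-3, 3) → (-93/25, -51/25); (0, 15/2) → (-36/5, 21/10); (0, -3/2) → (36/25, -21/50); (-4, -3/2) → (8/25, -213/50); (-2, -9) → (202/25, -111/25)
T4 translate by (-5, -2): (-93/25, -51/25) → (-218/25, -101/25); (-36/5, 21/10) → (-61/5, 1/10); (36/25, -21/50) → (-89/25, -121/50); (8/25, -213/50) → (-117/25, -313/50); (202/25, -111/25) → (77/25, -161/25)
T5 scale by (-1, -1): (-218/25, -101/25) → (218/25, 101/25); (-61/5, 1/10) → (61/5, -1/10); (-89/25, -121/50) → (89/25, 121/50); (-117/25, -313/50) → (117/25, 313/50); (77/25, -161/25) → (-77/25, 161/25)

image vertices: (218/25, 101/25), (61/5, -1/10), (89/25, 121/50), (117/25, 313/50), (-77/25, 161/25)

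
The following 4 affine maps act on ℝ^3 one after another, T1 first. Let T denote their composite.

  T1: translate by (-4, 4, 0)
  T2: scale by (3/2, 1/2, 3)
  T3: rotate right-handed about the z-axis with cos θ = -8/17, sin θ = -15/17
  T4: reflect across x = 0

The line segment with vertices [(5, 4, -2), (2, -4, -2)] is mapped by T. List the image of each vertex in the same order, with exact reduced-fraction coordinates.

image vertices: (-48/17, -109/34, -6), (-24/17, 45/17, -6)

T1 translate by (-4, 4, 0): (5, 4, -2) → (1, 8, -2); (2, -4, -2) → (-2, 0, -2)
T2 scale by (3/2, 1/2, 3): (1, 8, -2) → (3/2, 4, -6); (-2, 0, -2) → (-3, 0, -6)
T3 rotate right-handed about the z-axis with cos θ = -8/17, sin θ = -15/17: (3/2, 4, -6) → (48/17, -109/34, -6); (-3, 0, -6) → (24/17, 45/17, -6)
T4 reflect across x = 0: (48/17, -109/34, -6) → (-48/17, -109/34, -6); (24/17, 45/17, -6) → (-24/17, 45/17, -6)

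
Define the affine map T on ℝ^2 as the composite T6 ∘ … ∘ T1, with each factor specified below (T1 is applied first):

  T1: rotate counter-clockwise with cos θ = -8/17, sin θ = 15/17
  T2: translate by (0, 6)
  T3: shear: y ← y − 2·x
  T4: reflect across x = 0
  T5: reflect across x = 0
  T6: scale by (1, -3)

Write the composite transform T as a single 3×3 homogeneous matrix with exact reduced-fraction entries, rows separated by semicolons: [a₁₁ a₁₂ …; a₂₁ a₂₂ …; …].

T1 = [-8/17 -15/17 0; 15/17 -8/17 0; 0 0 1]
T2·T1 = [-8/17 -15/17 0; 15/17 -8/17 6; 0 0 1]
T3·…·T1 = [-8/17 -15/17 0; 31/17 22/17 6; 0 0 1]
T4·…·T1 = [8/17 15/17 0; 31/17 22/17 6; 0 0 1]
T5·…·T1 = [-8/17 -15/17 0; 31/17 22/17 6; 0 0 1]
T6·…·T1 = [-8/17 -15/17 0; -93/17 -66/17 -18; 0 0 1]

T = [-8/17 -15/17 0; -93/17 -66/17 -18; 0 0 1]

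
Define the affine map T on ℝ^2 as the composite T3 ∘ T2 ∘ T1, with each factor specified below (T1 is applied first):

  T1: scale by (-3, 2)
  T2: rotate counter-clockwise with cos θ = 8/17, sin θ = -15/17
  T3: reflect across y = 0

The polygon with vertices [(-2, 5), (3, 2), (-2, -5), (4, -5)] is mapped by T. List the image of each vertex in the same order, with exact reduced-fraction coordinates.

T1 scale by (-3, 2): (-2, 5) → (6, 10); (3, 2) → (-9, 4); (-2, -5) → (6, -10); (4, -5) → (-12, -10)
T2 rotate counter-clockwise with cos θ = 8/17, sin θ = -15/17: (6, 10) → (198/17, -10/17); (-9, 4) → (-12/17, 167/17); (6, -10) → (-6, -10); (-12, -10) → (-246/17, 100/17)
T3 reflect across y = 0: (198/17, -10/17) → (198/17, 10/17); (-12/17, 167/17) → (-12/17, -167/17); (-6, -10) → (-6, 10); (-246/17, 100/17) → (-246/17, -100/17)

image vertices: (198/17, 10/17), (-12/17, -167/17), (-6, 10), (-246/17, -100/17)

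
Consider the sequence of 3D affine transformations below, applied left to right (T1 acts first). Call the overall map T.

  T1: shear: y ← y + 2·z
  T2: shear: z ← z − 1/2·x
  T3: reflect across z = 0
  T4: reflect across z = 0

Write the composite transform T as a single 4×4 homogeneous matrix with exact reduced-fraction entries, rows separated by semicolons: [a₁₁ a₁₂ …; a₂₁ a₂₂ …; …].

T1 = [1 0 0 0; 0 1 2 0; 0 0 1 0; 0 0 0 1]
T2·T1 = [1 0 0 0; 0 1 2 0; -1/2 0 1 0; 0 0 0 1]
T3·…·T1 = [1 0 0 0; 0 1 2 0; 1/2 0 -1 0; 0 0 0 1]
T4·…·T1 = [1 0 0 0; 0 1 2 0; -1/2 0 1 0; 0 0 0 1]

T = [1 0 0 0; 0 1 2 0; -1/2 0 1 0; 0 0 0 1]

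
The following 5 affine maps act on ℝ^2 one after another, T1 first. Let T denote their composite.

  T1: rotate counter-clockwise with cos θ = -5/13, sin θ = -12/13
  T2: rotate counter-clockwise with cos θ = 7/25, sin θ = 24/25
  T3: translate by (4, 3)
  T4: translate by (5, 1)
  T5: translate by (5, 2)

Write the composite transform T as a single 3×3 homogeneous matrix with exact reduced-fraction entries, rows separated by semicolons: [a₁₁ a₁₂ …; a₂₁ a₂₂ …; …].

T = [253/325 204/325 14; -204/325 253/325 6; 0 0 1]

T1 = [-5/13 12/13 0; -12/13 -5/13 0; 0 0 1]
T2·T1 = [253/325 204/325 0; -204/325 253/325 0; 0 0 1]
T3·…·T1 = [253/325 204/325 4; -204/325 253/325 3; 0 0 1]
T4·…·T1 = [253/325 204/325 9; -204/325 253/325 4; 0 0 1]
T5·…·T1 = [253/325 204/325 14; -204/325 253/325 6; 0 0 1]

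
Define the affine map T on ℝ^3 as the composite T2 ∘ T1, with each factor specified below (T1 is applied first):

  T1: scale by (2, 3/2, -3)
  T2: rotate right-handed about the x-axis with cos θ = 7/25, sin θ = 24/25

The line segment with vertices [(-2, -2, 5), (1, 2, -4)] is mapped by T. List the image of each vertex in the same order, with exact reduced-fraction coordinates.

T1 scale by (2, 3/2, -3): (-2, -2, 5) → (-4, -3, -15); (1, 2, -4) → (2, 3, 12)
T2 rotate right-handed about the x-axis with cos θ = 7/25, sin θ = 24/25: (-4, -3, -15) → (-4, 339/25, -177/25); (2, 3, 12) → (2, -267/25, 156/25)

image vertices: (-4, 339/25, -177/25), (2, -267/25, 156/25)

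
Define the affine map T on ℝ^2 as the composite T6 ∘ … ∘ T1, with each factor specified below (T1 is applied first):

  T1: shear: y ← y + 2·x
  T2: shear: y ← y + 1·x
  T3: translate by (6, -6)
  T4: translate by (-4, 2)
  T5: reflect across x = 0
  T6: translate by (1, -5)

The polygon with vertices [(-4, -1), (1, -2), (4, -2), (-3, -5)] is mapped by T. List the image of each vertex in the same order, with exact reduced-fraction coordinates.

T1 shear: y ← y + 2·x: (-4, -1) → (-4, -9); (1, -2) → (1, 0); (4, -2) → (4, 6); (-3, -5) → (-3, -11)
T2 shear: y ← y + 1·x: (-4, -9) → (-4, -13); (1, 0) → (1, 1); (4, 6) → (4, 10); (-3, -11) → (-3, -14)
T3 translate by (6, -6): (-4, -13) → (2, -19); (1, 1) → (7, -5); (4, 10) → (10, 4); (-3, -14) → (3, -20)
T4 translate by (-4, 2): (2, -19) → (-2, -17); (7, -5) → (3, -3); (10, 4) → (6, 6); (3, -20) → (-1, -18)
T5 reflect across x = 0: (-2, -17) → (2, -17); (3, -3) → (-3, -3); (6, 6) → (-6, 6); (-1, -18) → (1, -18)
T6 translate by (1, -5): (2, -17) → (3, -22); (-3, -3) → (-2, -8); (-6, 6) → (-5, 1); (1, -18) → (2, -23)

image vertices: (3, -22), (-2, -8), (-5, 1), (2, -23)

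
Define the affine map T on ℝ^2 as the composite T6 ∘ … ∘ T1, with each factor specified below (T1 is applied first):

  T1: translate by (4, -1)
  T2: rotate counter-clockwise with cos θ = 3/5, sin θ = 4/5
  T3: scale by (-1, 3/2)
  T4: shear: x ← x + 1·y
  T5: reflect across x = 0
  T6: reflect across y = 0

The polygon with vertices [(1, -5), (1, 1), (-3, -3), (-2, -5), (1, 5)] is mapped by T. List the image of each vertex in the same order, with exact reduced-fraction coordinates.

T1 translate by (4, -1): (1, -5) → (5, -6); (1, 1) → (5, 0); (-3, -3) → (1, -4); (-2, -5) → (2, -6); (1, 5) → (5, 4)
T2 rotate counter-clockwise with cos θ = 3/5, sin θ = 4/5: (5, -6) → (39/5, 2/5); (5, 0) → (3, 4); (1, -4) → (19/5, -8/5); (2, -6) → (6, -2); (5, 4) → (-1/5, 32/5)
T3 scale by (-1, 3/2): (39/5, 2/5) → (-39/5, 3/5); (3, 4) → (-3, 6); (19/5, -8/5) → (-19/5, -12/5); (6, -2) → (-6, -3); (-1/5, 32/5) → (1/5, 48/5)
T4 shear: x ← x + 1·y: (-39/5, 3/5) → (-36/5, 3/5); (-3, 6) → (3, 6); (-19/5, -12/5) → (-31/5, -12/5); (-6, -3) → (-9, -3); (1/5, 48/5) → (49/5, 48/5)
T5 reflect across x = 0: (-36/5, 3/5) → (36/5, 3/5); (3, 6) → (-3, 6); (-31/5, -12/5) → (31/5, -12/5); (-9, -3) → (9, -3); (49/5, 48/5) → (-49/5, 48/5)
T6 reflect across y = 0: (36/5, 3/5) → (36/5, -3/5); (-3, 6) → (-3, -6); (31/5, -12/5) → (31/5, 12/5); (9, -3) → (9, 3); (-49/5, 48/5) → (-49/5, -48/5)

image vertices: (36/5, -3/5), (-3, -6), (31/5, 12/5), (9, 3), (-49/5, -48/5)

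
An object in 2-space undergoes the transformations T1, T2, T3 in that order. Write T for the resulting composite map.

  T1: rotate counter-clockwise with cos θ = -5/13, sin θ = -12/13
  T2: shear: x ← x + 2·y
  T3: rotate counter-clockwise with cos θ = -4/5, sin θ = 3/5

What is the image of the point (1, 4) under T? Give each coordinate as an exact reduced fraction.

T1 rotate counter-clockwise with cos θ = -5/13, sin θ = -12/13: (1, 4) → (43/13, -32/13)
T2 shear: x ← x + 2·y: (43/13, -32/13) → (-21/13, -32/13)
T3 rotate counter-clockwise with cos θ = -4/5, sin θ = 3/5: (-21/13, -32/13) → (36/13, 1)

T(p) = (36/13, 1)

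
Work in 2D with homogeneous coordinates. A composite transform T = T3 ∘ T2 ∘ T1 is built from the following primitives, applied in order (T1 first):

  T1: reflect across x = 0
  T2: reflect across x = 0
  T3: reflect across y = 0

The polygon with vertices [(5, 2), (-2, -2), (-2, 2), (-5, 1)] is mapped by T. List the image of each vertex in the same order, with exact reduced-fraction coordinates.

T1 reflect across x = 0: (5, 2) → (-5, 2); (-2, -2) → (2, -2); (-2, 2) → (2, 2); (-5, 1) → (5, 1)
T2 reflect across x = 0: (-5, 2) → (5, 2); (2, -2) → (-2, -2); (2, 2) → (-2, 2); (5, 1) → (-5, 1)
T3 reflect across y = 0: (5, 2) → (5, -2); (-2, -2) → (-2, 2); (-2, 2) → (-2, -2); (-5, 1) → (-5, -1)

image vertices: (5, -2), (-2, 2), (-2, -2), (-5, -1)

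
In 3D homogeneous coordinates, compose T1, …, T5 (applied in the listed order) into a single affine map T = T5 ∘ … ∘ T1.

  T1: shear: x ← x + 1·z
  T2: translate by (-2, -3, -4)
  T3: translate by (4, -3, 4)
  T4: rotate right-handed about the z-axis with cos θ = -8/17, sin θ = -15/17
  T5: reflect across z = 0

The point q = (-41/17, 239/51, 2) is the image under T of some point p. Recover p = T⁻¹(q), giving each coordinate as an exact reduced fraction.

T1 = [1 0 1 0; 0 1 0 0; 0 0 1 0; 0 0 0 1]
T2·T1 = [1 0 1 -2; 0 1 0 -3; 0 0 1 -4; 0 0 0 1]
T3·…·T1 = [1 0 1 2; 0 1 0 -6; 0 0 1 0; 0 0 0 1]
T4·…·T1 = [-8/17 15/17 -8/17 -106/17; -15/17 -8/17 -15/17 18/17; 0 0 1 0; 0 0 0 1]
T5·…·T1 = [-8/17 15/17 -8/17 -106/17; -15/17 -8/17 -15/17 18/17; 0 0 -1 0; 0 0 0 1]
det M = -1; M⁻¹ = [-8/17 -15/17 1 -2; 15/17 -8/17 0 6; 0 0 -1 0; 0 0 0 1]
M⁻¹ · (-41/17, 239/51, 2)ᵀ = (-3, 5/3, -2)ᵀ

p = (-3, 5/3, -2)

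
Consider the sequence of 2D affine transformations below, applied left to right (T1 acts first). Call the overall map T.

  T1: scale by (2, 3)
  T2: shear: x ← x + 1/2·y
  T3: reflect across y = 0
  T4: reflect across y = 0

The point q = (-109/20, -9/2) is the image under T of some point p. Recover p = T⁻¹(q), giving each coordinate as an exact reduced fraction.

p = (-8/5, -3/2)

T1 = [2 0 0; 0 3 0; 0 0 1]
T2·T1 = [2 3/2 0; 0 3 0; 0 0 1]
T3·…·T1 = [2 3/2 0; 0 -3 0; 0 0 1]
T4·…·T1 = [2 3/2 0; 0 3 0; 0 0 1]
det M = 6; M⁻¹ = [1/2 -1/4 0; 0 1/3 0; 0 0 1]
M⁻¹ · (-109/20, -9/2)ᵀ = (-8/5, -3/2)ᵀ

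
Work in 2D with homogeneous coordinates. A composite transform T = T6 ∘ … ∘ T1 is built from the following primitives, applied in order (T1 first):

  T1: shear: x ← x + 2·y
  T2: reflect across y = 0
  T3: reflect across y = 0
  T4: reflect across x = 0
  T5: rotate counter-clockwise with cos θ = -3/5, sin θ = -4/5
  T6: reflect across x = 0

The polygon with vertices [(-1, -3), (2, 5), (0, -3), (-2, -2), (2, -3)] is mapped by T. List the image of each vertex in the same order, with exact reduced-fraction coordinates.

T1 shear: x ← x + 2·y: (-1, -3) → (-7, -3); (2, 5) → (12, 5); (0, -3) → (-6, -3); (-2, -2) → (-6, -2); (2, -3) → (-4, -3)
T2 reflect across y = 0: (-7, -3) → (-7, 3); (12, 5) → (12, -5); (-6, -3) → (-6, 3); (-6, -2) → (-6, 2); (-4, -3) → (-4, 3)
T3 reflect across y = 0: (-7, 3) → (-7, -3); (12, -5) → (12, 5); (-6, 3) → (-6, -3); (-6, 2) → (-6, -2); (-4, 3) → (-4, -3)
T4 reflect across x = 0: (-7, -3) → (7, -3); (12, 5) → (-12, 5); (-6, -3) → (6, -3); (-6, -2) → (6, -2); (-4, -3) → (4, -3)
T5 rotate counter-clockwise with cos θ = -3/5, sin θ = -4/5: (7, -3) → (-33/5, -19/5); (-12, 5) → (56/5, 33/5); (6, -3) → (-6, -3); (6, -2) → (-26/5, -18/5); (4, -3) → (-24/5, -7/5)
T6 reflect across x = 0: (-33/5, -19/5) → (33/5, -19/5); (56/5, 33/5) → (-56/5, 33/5); (-6, -3) → (6, -3); (-26/5, -18/5) → (26/5, -18/5); (-24/5, -7/5) → (24/5, -7/5)

image vertices: (33/5, -19/5), (-56/5, 33/5), (6, -3), (26/5, -18/5), (24/5, -7/5)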